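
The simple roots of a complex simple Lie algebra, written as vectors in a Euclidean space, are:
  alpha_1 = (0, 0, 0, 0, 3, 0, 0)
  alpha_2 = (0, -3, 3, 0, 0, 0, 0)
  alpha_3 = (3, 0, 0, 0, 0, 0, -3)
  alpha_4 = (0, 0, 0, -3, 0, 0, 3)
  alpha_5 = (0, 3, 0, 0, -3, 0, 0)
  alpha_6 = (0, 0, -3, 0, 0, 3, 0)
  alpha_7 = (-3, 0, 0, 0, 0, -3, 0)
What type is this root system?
B_7

Compute the Cartan integers a_ij = 2(alpha_i, alpha_j)/(alpha_j, alpha_j); the resulting 7x7 Cartan matrix is
[[2, 0, 0, 0, -1, 0, 0], [0, 2, 0, 0, -1, -1, 0], [0, 0, 2, -1, 0, 0, -1], [0, 0, -1, 2, 0, 0, 0], [-2, -1, 0, 0, 2, 0, 0], [0, -1, 0, 0, 0, 2, -1], [0, 0, -1, 0, 0, -1, 2]].
The roots have two lengths (squared-length ratio 2:1); the short ones are alpha_{1}. The associated Dynkin diagram is a chain of 7 nodes with a double edge at one end; the terminal node there is the unique short simple root (B_7), so the type is B_7 (the algebra so(15)).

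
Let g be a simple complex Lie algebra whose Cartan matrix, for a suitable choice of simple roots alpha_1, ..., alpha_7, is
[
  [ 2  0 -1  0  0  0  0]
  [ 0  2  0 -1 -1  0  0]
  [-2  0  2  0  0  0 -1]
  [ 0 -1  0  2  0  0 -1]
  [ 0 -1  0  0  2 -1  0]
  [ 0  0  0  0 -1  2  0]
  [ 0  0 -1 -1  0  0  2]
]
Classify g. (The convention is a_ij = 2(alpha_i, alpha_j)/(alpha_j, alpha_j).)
The matrix has rank 7 with 2's on the diagonal. Reading the off-diagonal entries as Dynkin edges (a single edge where a_ij = a_ji = -1; a double or triple edge where a_ij * a_ji = 2 or 3), the diagram is a chain of 7 nodes with a double edge at one end; the terminal node there is the unique short simple root (B_7). One simple-root ordering that puts it in standard form is (alpha_6, alpha_5, alpha_2, alpha_4, alpha_7, alpha_3, alpha_1). So the algebra is type B_7, i.e. so(15).

type B_7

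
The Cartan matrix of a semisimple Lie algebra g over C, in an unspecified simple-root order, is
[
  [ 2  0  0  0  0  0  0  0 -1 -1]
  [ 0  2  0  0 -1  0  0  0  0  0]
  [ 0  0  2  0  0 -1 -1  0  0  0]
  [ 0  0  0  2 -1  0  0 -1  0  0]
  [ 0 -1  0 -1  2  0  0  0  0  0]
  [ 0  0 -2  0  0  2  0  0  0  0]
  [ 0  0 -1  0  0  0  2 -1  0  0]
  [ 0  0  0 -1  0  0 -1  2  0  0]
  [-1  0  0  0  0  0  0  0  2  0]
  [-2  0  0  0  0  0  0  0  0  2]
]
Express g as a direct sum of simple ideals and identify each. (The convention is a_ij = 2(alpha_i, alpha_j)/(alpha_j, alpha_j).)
C3 + C7

The diagram associated to this matrix has two connected components: the simple roots {alpha_1, alpha_9, alpha_10} form a chain of 3 nodes with a double edge at one end; the terminal node there is the unique long simple root (C_3), and {alpha_2, alpha_3, alpha_4, alpha_5, alpha_6, alpha_7, alpha_8} form a chain of 7 nodes with a double edge at one end; the terminal node there is the unique long simple root (C_7). A semisimple Lie algebra decomposes uniquely as the direct sum of simple ideals, one per connected component of its Dynkin diagram, so g ≅ C_3 ⊕ C_7 (dimension 21 + 105 = 126).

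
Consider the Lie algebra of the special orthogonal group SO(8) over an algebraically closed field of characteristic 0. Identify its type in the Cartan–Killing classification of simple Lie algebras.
D_4

This is so(8) with 8 even, which has dimension 8(8-1)/2 = 28 and rank 8/2 = 4. In the classification of classical Lie algebras, the orthogonal algebra so(2n) in an even number of variables has type D_n; here n = 4, so the Dynkin diagram is a chain of 2 nodes with a fork of two nodes at one end (D_4). Hence the type is D_4.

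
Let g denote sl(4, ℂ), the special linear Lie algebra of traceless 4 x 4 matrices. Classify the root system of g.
This is sl(4), which has dimension 4^2 - 1 = 15 and rank 4 - 1 = 3 (a Cartan subalgebra is the diagonal traceless matrices). In the classification of classical Lie algebras, the special linear algebra sl(n+1) has type A_n; here n = 3, so the Dynkin diagram is a chain of 3 nodes with single edges (A_3). Hence the type is A_3.

A_3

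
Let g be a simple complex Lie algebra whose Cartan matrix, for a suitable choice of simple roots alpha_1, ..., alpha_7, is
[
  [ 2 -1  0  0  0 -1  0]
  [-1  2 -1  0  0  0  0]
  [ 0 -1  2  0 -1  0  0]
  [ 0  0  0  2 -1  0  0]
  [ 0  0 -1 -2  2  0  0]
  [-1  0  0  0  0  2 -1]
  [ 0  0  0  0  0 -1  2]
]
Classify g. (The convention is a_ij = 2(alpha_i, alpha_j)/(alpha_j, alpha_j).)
The matrix has rank 7 with 2's on the diagonal. Reading the off-diagonal entries as Dynkin edges (a single edge where a_ij = a_ji = -1; a double or triple edge where a_ij * a_ji = 2 or 3), the diagram is a chain of 7 nodes with a double edge at one end; the terminal node there is the unique short simple root (B_7). One simple-root ordering that puts it in standard form is (alpha_7, alpha_6, alpha_1, alpha_2, alpha_3, alpha_5, alpha_4). So the algebra is type B_7, i.e. so(15).

B_7 (so(15))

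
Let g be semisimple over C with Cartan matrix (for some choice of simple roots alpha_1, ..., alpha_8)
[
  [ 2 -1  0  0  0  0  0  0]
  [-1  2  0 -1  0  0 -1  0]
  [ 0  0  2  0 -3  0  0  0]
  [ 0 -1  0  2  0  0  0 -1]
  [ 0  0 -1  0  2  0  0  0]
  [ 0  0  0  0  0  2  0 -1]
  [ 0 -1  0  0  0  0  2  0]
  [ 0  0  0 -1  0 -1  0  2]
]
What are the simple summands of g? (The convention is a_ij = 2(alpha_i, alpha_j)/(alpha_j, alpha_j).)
type D_6 + type G_2

The diagram associated to this matrix has two connected components: the simple roots {alpha_1, alpha_2, alpha_4, alpha_6, alpha_7, alpha_8} form a chain of 4 nodes with a fork of two nodes at one end (D_6), and {alpha_3, alpha_5} form two nodes joined by a triple edge (G_2). A semisimple Lie algebra decomposes uniquely as the direct sum of simple ideals, one per connected component of its Dynkin diagram, so g ≅ D_6 ⊕ G_2 (dimension 66 + 14 = 80).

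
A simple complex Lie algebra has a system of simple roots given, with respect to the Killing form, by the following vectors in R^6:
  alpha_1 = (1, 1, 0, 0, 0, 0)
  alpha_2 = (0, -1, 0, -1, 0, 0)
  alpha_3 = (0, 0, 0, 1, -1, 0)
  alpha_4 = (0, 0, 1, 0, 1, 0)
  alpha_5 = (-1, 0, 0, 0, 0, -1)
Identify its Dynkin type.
A_5

Compute the Cartan integers a_ij = 2(alpha_i, alpha_j)/(alpha_j, alpha_j); the resulting 5x5 Cartan matrix is
[[2, -1, 0, 0, -1], [-1, 2, -1, 0, 0], [0, -1, 2, -1, 0], [0, 0, -1, 2, 0], [-1, 0, 0, 0, 2]].
All simple roots have the same length, so the diagram is simply laced. The associated Dynkin diagram is a chain of 5 nodes with single edges (A_5), so the type is A_5 (the algebra sl(6)).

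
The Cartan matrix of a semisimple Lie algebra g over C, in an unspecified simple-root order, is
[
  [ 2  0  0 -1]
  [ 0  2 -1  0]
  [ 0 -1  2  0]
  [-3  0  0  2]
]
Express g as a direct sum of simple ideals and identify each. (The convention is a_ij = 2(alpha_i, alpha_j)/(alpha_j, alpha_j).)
The diagram associated to this matrix has two connected components: the simple roots {alpha_2, alpha_3} form a chain of 2 nodes with single edges (A_2), and {alpha_1, alpha_4} form two nodes joined by a triple edge (G_2). A semisimple Lie algebra decomposes uniquely as the direct sum of simple ideals, one per connected component of its Dynkin diagram, so g ≅ A_2 ⊕ G_2 (dimension 8 + 14 = 22).

type A_2 + type G_2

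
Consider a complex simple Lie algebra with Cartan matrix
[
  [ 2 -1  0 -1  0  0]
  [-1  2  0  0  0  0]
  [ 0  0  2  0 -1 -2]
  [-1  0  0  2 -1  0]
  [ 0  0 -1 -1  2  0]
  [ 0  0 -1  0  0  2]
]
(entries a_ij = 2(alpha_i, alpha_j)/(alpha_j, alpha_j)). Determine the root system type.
The matrix has rank 6 with 2's on the diagonal. Reading the off-diagonal entries as Dynkin edges (a single edge where a_ij = a_ji = -1; a double or triple edge where a_ij * a_ji = 2 or 3), the diagram is a chain of 6 nodes with a double edge at one end; the terminal node there is the unique short simple root (B_6). One simple-root ordering that puts it in standard form is (alpha_2, alpha_1, alpha_4, alpha_5, alpha_3, alpha_6). So the algebra is type B_6, i.e. so(13).

B6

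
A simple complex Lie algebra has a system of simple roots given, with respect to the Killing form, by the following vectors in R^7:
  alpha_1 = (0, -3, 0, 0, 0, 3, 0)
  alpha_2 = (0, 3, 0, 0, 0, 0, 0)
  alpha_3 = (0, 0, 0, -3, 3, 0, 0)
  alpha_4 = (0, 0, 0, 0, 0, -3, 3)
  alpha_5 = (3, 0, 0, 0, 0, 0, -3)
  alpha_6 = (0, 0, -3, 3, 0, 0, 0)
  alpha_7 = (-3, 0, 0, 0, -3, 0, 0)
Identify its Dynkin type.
B7

Compute the Cartan integers a_ij = 2(alpha_i, alpha_j)/(alpha_j, alpha_j); the resulting 7x7 Cartan matrix is
[[2, -2, 0, -1, 0, 0, 0], [-1, 2, 0, 0, 0, 0, 0], [0, 0, 2, 0, 0, -1, -1], [-1, 0, 0, 2, -1, 0, 0], [0, 0, 0, -1, 2, 0, -1], [0, 0, -1, 0, 0, 2, 0], [0, 0, -1, 0, -1, 0, 2]].
The roots have two lengths (squared-length ratio 2:1); the short ones are alpha_{2}. The associated Dynkin diagram is a chain of 7 nodes with a double edge at one end; the terminal node there is the unique short simple root (B_7), so the type is B_7 (the algebra so(15)).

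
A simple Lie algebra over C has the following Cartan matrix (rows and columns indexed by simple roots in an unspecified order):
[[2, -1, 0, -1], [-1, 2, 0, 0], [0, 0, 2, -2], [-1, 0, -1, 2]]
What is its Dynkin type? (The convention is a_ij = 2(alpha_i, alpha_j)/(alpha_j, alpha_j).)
The matrix has rank 4 with 2's on the diagonal. Reading the off-diagonal entries as Dynkin edges (a single edge where a_ij = a_ji = -1; a double or triple edge where a_ij * a_ji = 2 or 3), the diagram is a chain of 4 nodes with a double edge at one end; the terminal node there is the unique long simple root (C_4). One simple-root ordering that puts it in standard form is (alpha_2, alpha_1, alpha_4, alpha_3). So the algebra is type C_4, i.e. sp(8).

C4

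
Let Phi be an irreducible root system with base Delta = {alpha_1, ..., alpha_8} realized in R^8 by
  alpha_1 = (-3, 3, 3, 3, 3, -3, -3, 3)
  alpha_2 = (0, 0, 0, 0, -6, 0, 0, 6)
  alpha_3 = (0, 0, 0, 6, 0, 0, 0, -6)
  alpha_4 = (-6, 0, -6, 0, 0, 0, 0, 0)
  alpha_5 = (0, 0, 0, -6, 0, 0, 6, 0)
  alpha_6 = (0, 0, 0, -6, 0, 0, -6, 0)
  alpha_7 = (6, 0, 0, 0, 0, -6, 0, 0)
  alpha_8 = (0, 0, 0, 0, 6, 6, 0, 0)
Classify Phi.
type E_8

Compute the Cartan integers a_ij = 2(alpha_i, alpha_j)/(alpha_j, alpha_j); the resulting 8x8 Cartan matrix is
[[2, 0, 0, 0, -1, 0, 0, 0], [0, 2, -1, 0, 0, 0, 0, -1], [0, -1, 2, 0, -1, -1, 0, 0], [0, 0, 0, 2, 0, 0, -1, 0], [-1, 0, -1, 0, 2, 0, 0, 0], [0, 0, -1, 0, 0, 2, 0, 0], [0, 0, 0, -1, 0, 0, 2, -1], [0, -1, 0, 0, 0, 0, -1, 2]].
All simple roots have the same length, so the diagram is simply laced. The associated Dynkin diagram is a chain of 7 nodes with one extra node attached to the third node from one end (E_8), so the type is E_8.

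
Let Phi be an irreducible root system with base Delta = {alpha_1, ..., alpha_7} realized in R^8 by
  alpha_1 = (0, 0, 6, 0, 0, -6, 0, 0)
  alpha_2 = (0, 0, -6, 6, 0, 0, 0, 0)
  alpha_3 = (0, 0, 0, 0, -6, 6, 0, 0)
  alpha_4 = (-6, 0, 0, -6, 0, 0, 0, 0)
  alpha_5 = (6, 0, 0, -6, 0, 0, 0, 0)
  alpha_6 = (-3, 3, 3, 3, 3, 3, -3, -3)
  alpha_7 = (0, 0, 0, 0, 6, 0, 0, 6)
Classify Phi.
E7

Compute the Cartan integers a_ij = 2(alpha_i, alpha_j)/(alpha_j, alpha_j); the resulting 7x7 Cartan matrix is
[[2, -1, -1, 0, 0, 0, 0], [-1, 2, 0, -1, -1, 0, 0], [-1, 0, 2, 0, 0, 0, -1], [0, -1, 0, 2, 0, 0, 0], [0, -1, 0, 0, 2, -1, 0], [0, 0, 0, 0, -1, 2, 0], [0, 0, -1, 0, 0, 0, 2]].
All simple roots have the same length, so the diagram is simply laced. The associated Dynkin diagram is a chain of 6 nodes with one extra node attached to the third node from one end (E_7), so the type is E_7.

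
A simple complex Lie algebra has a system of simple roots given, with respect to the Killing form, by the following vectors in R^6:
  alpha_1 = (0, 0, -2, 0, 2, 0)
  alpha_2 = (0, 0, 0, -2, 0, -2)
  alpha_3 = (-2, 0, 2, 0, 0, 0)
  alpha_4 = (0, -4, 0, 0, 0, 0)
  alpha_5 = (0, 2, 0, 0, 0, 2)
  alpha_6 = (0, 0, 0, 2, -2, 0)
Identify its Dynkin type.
type C_6

Compute the Cartan integers a_ij = 2(alpha_i, alpha_j)/(alpha_j, alpha_j); the resulting 6x6 Cartan matrix is
[[2, 0, -1, 0, 0, -1], [0, 2, 0, 0, -1, -1], [-1, 0, 2, 0, 0, 0], [0, 0, 0, 2, -2, 0], [0, -1, 0, -1, 2, 0], [-1, -1, 0, 0, 0, 2]].
The roots have two lengths (squared-length ratio 2:1); the short ones are alpha_{1,2,3,5,6}. The associated Dynkin diagram is a chain of 6 nodes with a double edge at one end; the terminal node there is the unique long simple root (C_6), so the type is C_6 (the algebra sp(12)).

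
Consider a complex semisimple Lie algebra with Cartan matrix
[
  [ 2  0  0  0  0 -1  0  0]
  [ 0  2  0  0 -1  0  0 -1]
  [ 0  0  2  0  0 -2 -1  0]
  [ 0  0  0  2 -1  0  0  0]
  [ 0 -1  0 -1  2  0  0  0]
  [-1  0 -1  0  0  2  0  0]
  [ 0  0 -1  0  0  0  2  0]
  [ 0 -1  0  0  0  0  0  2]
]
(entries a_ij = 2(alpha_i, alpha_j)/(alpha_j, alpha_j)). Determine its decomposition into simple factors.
A4 + F4

The diagram associated to this matrix has two connected components: the simple roots {alpha_2, alpha_4, alpha_5, alpha_8} form a chain of 4 nodes with single edges (A_4), and {alpha_1, alpha_3, alpha_6, alpha_7} form a chain of 4 nodes with a double edge between the middle two (F_4). A semisimple Lie algebra decomposes uniquely as the direct sum of simple ideals, one per connected component of its Dynkin diagram, so g ≅ A_4 ⊕ F_4 (dimension 24 + 52 = 76).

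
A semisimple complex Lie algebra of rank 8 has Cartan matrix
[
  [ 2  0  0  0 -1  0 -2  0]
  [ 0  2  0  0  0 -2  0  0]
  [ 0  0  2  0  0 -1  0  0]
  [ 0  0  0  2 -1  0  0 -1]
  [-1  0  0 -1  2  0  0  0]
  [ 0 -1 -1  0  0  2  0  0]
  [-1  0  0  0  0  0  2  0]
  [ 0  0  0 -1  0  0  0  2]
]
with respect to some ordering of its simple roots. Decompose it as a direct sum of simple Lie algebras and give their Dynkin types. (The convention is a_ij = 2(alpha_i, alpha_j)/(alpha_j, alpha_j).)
type B_5 ⊕ type C_3

The diagram associated to this matrix has two connected components: the simple roots {alpha_1, alpha_4, alpha_5, alpha_7, alpha_8} form a chain of 5 nodes with a double edge at one end; the terminal node there is the unique short simple root (B_5), and {alpha_2, alpha_3, alpha_6} form a chain of 3 nodes with a double edge at one end; the terminal node there is the unique long simple root (C_3). A semisimple Lie algebra decomposes uniquely as the direct sum of simple ideals, one per connected component of its Dynkin diagram, so g ≅ B_5 ⊕ C_3 (dimension 55 + 21 = 76).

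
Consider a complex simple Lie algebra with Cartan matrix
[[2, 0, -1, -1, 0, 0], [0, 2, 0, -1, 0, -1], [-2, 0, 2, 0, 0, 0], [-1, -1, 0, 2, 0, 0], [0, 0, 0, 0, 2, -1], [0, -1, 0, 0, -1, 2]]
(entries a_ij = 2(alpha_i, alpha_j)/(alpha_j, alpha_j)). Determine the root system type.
The matrix has rank 6 with 2's on the diagonal. Reading the off-diagonal entries as Dynkin edges (a single edge where a_ij = a_ji = -1; a double or triple edge where a_ij * a_ji = 2 or 3), the diagram is a chain of 6 nodes with a double edge at one end; the terminal node there is the unique long simple root (C_6). One simple-root ordering that puts it in standard form is (alpha_5, alpha_6, alpha_2, alpha_4, alpha_1, alpha_3). So the algebra is type C_6, i.e. sp(12).

C_6 (sp(12))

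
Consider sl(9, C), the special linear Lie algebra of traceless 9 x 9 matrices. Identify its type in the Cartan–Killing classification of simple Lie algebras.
A8

This is sl(9), which has dimension 9^2 - 1 = 80 and rank 9 - 1 = 8 (a Cartan subalgebra is the diagonal traceless matrices). In the classification of classical Lie algebras, the special linear algebra sl(n+1) has type A_n; here n = 8, so the Dynkin diagram is a chain of 8 nodes with single edges (A_8). Hence the type is A_8.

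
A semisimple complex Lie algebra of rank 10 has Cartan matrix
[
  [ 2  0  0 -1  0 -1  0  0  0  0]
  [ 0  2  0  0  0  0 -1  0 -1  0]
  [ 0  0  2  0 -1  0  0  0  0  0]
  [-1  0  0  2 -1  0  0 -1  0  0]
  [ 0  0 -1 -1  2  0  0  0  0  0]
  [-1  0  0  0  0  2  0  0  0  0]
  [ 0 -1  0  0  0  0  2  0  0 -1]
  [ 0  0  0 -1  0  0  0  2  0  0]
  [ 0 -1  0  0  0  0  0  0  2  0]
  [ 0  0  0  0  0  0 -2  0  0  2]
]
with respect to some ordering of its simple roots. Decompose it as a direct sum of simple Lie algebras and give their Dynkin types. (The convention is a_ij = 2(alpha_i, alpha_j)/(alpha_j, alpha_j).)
C_4 ⊕ E_6

The diagram associated to this matrix has two connected components: the simple roots {alpha_2, alpha_7, alpha_9, alpha_10} form a chain of 4 nodes with a double edge at one end; the terminal node there is the unique long simple root (C_4), and {alpha_1, alpha_3, alpha_4, alpha_5, alpha_6, alpha_8} form a chain of 5 nodes with one extra node attached to the third node from one end (E_6). A semisimple Lie algebra decomposes uniquely as the direct sum of simple ideals, one per connected component of its Dynkin diagram, so g ≅ C_4 ⊕ E_6 (dimension 36 + 78 = 114).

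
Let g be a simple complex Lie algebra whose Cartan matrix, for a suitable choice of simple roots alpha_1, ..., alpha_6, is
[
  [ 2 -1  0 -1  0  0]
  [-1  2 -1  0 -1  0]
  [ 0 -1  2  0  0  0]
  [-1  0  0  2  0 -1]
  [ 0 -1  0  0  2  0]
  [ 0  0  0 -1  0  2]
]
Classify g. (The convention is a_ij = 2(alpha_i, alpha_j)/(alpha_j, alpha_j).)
The matrix has rank 6 with 2's on the diagonal. Reading the off-diagonal entries as Dynkin edges (a single edge where a_ij = a_ji = -1; a double or triple edge where a_ij * a_ji = 2 or 3), the diagram is a chain of 4 nodes with a fork of two nodes at one end (D_6). One simple-root ordering that puts it in standard form is (alpha_6, alpha_4, alpha_1, alpha_2, alpha_5, alpha_3). So the algebra is type D_6, i.e. so(12).

type D_6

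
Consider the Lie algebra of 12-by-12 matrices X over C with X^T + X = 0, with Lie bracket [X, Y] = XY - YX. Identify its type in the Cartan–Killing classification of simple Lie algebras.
D6

This is so(12) with 12 even, which has dimension 12(12-1)/2 = 66 and rank 12/2 = 6. In the classification of classical Lie algebras, the orthogonal algebra so(2n) in an even number of variables has type D_n; here n = 6, so the Dynkin diagram is a chain of 4 nodes with a fork of two nodes at one end (D_6). Hence the type is D_6.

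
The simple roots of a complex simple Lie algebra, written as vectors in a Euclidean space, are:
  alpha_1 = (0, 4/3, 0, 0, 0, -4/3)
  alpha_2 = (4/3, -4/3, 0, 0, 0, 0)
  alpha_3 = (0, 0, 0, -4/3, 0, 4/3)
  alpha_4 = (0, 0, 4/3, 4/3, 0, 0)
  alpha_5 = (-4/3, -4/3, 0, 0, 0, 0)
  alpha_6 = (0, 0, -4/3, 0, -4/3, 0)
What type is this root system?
D_6 (so(12))

Compute the Cartan integers a_ij = 2(alpha_i, alpha_j)/(alpha_j, alpha_j); the resulting 6x6 Cartan matrix is
[[2, -1, -1, 0, -1, 0], [-1, 2, 0, 0, 0, 0], [-1, 0, 2, -1, 0, 0], [0, 0, -1, 2, 0, -1], [-1, 0, 0, 0, 2, 0], [0, 0, 0, -1, 0, 2]].
All simple roots have the same length, so the diagram is simply laced. The associated Dynkin diagram is a chain of 4 nodes with a fork of two nodes at one end (D_6), so the type is D_6 (the algebra so(12)).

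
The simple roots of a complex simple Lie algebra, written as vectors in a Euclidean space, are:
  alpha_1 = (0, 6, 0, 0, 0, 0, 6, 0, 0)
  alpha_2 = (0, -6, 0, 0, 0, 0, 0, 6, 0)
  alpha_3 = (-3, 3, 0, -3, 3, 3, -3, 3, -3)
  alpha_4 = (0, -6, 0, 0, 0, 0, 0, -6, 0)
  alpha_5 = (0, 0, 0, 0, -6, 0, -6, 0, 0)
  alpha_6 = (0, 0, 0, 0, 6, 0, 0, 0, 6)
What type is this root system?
type E_6

Compute the Cartan integers a_ij = 2(alpha_i, alpha_j)/(alpha_j, alpha_j); the resulting 6x6 Cartan matrix is
[[2, -1, 0, -1, -1, 0], [-1, 2, 0, 0, 0, 0], [0, 0, 2, -1, 0, 0], [-1, 0, -1, 2, 0, 0], [-1, 0, 0, 0, 2, -1], [0, 0, 0, 0, -1, 2]].
All simple roots have the same length, so the diagram is simply laced. The associated Dynkin diagram is a chain of 5 nodes with one extra node attached to the third node from one end (E_6), so the type is E_6.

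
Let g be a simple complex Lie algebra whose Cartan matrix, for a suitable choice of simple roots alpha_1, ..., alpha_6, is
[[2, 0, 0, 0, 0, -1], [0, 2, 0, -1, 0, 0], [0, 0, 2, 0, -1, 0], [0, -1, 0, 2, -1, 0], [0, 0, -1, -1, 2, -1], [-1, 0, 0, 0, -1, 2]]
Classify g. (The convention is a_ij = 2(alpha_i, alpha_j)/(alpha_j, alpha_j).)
E_6

The matrix has rank 6 with 2's on the diagonal. Reading the off-diagonal entries as Dynkin edges (a single edge where a_ij = a_ji = -1; a double or triple edge where a_ij * a_ji = 2 or 3), the diagram is a chain of 5 nodes with one extra node attached to the third node from one end (E_6). One simple-root ordering that puts it in standard form is (alpha_2, alpha_3, alpha_4, alpha_5, alpha_6, alpha_1). So the algebra is type E_6.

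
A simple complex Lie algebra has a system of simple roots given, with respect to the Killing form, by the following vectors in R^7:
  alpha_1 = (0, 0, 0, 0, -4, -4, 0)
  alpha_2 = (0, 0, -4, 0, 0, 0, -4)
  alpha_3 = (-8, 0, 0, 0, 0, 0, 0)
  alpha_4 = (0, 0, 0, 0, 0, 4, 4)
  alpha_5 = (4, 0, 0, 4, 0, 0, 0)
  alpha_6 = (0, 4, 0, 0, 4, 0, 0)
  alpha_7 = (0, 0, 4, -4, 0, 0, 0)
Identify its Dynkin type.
Compute the Cartan integers a_ij = 2(alpha_i, alpha_j)/(alpha_j, alpha_j); the resulting 7x7 Cartan matrix is
[[2, 0, 0, -1, 0, -1, 0], [0, 2, 0, -1, 0, 0, -1], [0, 0, 2, 0, -2, 0, 0], [-1, -1, 0, 2, 0, 0, 0], [0, 0, -1, 0, 2, 0, -1], [-1, 0, 0, 0, 0, 2, 0], [0, -1, 0, 0, -1, 0, 2]].
The roots have two lengths (squared-length ratio 2:1); the short ones are alpha_{1,2,4,5,6,7}. The associated Dynkin diagram is a chain of 7 nodes with a double edge at one end; the terminal node there is the unique long simple root (C_7), so the type is C_7 (the algebra sp(14)).

C_7 (sp(14))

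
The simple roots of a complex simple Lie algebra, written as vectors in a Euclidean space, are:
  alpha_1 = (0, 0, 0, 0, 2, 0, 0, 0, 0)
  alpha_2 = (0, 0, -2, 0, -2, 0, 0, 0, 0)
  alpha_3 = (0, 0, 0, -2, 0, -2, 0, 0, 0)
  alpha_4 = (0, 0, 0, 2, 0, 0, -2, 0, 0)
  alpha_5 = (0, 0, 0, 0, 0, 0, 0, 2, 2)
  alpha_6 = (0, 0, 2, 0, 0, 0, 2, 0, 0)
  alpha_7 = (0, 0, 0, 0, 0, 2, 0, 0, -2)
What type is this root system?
Compute the Cartan integers a_ij = 2(alpha_i, alpha_j)/(alpha_j, alpha_j); the resulting 7x7 Cartan matrix is
[[2, -1, 0, 0, 0, 0, 0], [-2, 2, 0, 0, 0, -1, 0], [0, 0, 2, -1, 0, 0, -1], [0, 0, -1, 2, 0, -1, 0], [0, 0, 0, 0, 2, 0, -1], [0, -1, 0, -1, 0, 2, 0], [0, 0, -1, 0, -1, 0, 2]].
The roots have two lengths (squared-length ratio 2:1); the short ones are alpha_{1}. The associated Dynkin diagram is a chain of 7 nodes with a double edge at one end; the terminal node there is the unique short simple root (B_7), so the type is B_7 (the algebra so(15)).

B_7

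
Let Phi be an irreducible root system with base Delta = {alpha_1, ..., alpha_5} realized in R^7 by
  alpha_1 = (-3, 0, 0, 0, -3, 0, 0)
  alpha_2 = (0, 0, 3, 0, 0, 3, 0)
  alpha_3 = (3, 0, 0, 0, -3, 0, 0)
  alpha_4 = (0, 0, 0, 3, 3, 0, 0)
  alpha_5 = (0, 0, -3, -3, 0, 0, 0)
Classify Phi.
Compute the Cartan integers a_ij = 2(alpha_i, alpha_j)/(alpha_j, alpha_j); the resulting 5x5 Cartan matrix is
[[2, 0, 0, -1, 0], [0, 2, 0, 0, -1], [0, 0, 2, -1, 0], [-1, 0, -1, 2, -1], [0, -1, 0, -1, 2]].
All simple roots have the same length, so the diagram is simply laced. The associated Dynkin diagram is a chain of 3 nodes with a fork of two nodes at one end (D_5), so the type is D_5 (the algebra so(10)).

D_5 (so(10))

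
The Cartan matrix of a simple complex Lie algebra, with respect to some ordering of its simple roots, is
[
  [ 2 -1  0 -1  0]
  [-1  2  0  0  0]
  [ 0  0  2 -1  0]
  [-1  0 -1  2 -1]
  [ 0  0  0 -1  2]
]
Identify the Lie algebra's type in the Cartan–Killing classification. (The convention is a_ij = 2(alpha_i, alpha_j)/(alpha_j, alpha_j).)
D_5

The matrix has rank 5 with 2's on the diagonal. Reading the off-diagonal entries as Dynkin edges (a single edge where a_ij = a_ji = -1; a double or triple edge where a_ij * a_ji = 2 or 3), the diagram is a chain of 3 nodes with a fork of two nodes at one end (D_5). One simple-root ordering that puts it in standard form is (alpha_2, alpha_1, alpha_4, alpha_5, alpha_3). So the algebra is type D_5, i.e. so(10).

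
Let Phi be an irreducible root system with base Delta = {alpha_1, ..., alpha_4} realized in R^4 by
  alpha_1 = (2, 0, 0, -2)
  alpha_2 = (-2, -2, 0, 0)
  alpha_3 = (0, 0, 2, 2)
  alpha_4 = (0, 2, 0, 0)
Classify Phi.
B4

Compute the Cartan integers a_ij = 2(alpha_i, alpha_j)/(alpha_j, alpha_j); the resulting 4x4 Cartan matrix is
[[2, -1, -1, 0], [-1, 2, 0, -2], [-1, 0, 2, 0], [0, -1, 0, 2]].
The roots have two lengths (squared-length ratio 2:1); the short ones are alpha_{4}. The associated Dynkin diagram is a chain of 4 nodes with a double edge at one end; the terminal node there is the unique short simple root (B_4), so the type is B_4 (the algebra so(9)).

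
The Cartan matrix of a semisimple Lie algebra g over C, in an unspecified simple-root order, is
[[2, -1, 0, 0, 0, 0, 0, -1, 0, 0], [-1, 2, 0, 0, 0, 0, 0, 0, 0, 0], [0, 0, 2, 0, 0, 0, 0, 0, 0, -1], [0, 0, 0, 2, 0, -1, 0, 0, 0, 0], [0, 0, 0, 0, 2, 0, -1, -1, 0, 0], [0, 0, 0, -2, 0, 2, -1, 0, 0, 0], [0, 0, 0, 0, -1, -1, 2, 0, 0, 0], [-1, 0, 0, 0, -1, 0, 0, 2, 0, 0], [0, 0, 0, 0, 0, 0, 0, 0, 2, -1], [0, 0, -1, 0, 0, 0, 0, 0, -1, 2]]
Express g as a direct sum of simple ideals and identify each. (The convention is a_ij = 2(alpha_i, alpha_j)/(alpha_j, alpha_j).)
A3 ⊕ B7

The diagram associated to this matrix has two connected components: the simple roots {alpha_3, alpha_9, alpha_10} form a chain of 3 nodes with single edges (A_3), and {alpha_1, alpha_2, alpha_4, alpha_5, alpha_6, alpha_7, alpha_8} form a chain of 7 nodes with a double edge at one end; the terminal node there is the unique short simple root (B_7). A semisimple Lie algebra decomposes uniquely as the direct sum of simple ideals, one per connected component of its Dynkin diagram, so g ≅ A_3 ⊕ B_7 (dimension 15 + 105 = 120).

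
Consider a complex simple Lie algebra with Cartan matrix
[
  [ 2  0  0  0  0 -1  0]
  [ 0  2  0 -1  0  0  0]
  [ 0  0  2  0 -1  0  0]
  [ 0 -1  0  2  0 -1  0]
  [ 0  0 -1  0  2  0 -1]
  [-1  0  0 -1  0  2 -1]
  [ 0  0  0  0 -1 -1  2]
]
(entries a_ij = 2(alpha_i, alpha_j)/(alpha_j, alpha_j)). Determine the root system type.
The matrix has rank 7 with 2's on the diagonal. Reading the off-diagonal entries as Dynkin edges (a single edge where a_ij = a_ji = -1; a double or triple edge where a_ij * a_ji = 2 or 3), the diagram is a chain of 6 nodes with one extra node attached to the third node from one end (E_7). One simple-root ordering that puts it in standard form is (alpha_2, alpha_1, alpha_4, alpha_6, alpha_7, alpha_5, alpha_3). So the algebra is type E_7.

E_7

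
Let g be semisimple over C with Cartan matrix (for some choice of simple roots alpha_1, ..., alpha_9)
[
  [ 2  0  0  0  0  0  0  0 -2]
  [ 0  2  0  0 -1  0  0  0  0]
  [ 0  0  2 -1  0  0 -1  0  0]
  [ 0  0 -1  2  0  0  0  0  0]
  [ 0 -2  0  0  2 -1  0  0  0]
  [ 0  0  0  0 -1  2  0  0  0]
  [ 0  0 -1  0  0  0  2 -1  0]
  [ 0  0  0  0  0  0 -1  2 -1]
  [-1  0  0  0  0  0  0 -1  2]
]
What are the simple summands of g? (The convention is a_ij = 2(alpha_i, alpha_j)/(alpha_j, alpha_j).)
type B_3 ⊕ type C_6

The diagram associated to this matrix has two connected components: the simple roots {alpha_2, alpha_5, alpha_6} form a chain of 3 nodes with a double edge at one end; the terminal node there is the unique short simple root (B_3), and {alpha_1, alpha_3, alpha_4, alpha_7, alpha_8, alpha_9} form a chain of 6 nodes with a double edge at one end; the terminal node there is the unique long simple root (C_6). A semisimple Lie algebra decomposes uniquely as the direct sum of simple ideals, one per connected component of its Dynkin diagram, so g ≅ B_3 ⊕ C_6 (dimension 21 + 78 = 99).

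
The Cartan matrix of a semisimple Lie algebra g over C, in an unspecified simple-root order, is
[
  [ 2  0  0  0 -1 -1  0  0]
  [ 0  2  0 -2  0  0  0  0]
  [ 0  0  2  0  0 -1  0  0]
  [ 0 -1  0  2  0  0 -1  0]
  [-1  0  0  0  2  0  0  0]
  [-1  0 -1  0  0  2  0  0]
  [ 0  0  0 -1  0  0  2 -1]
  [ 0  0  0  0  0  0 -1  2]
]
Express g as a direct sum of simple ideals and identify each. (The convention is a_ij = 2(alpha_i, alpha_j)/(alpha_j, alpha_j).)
type A_4 + type C_4

The diagram associated to this matrix has two connected components: the simple roots {alpha_1, alpha_3, alpha_5, alpha_6} form a chain of 4 nodes with single edges (A_4), and {alpha_2, alpha_4, alpha_7, alpha_8} form a chain of 4 nodes with a double edge at one end; the terminal node there is the unique long simple root (C_4). A semisimple Lie algebra decomposes uniquely as the direct sum of simple ideals, one per connected component of its Dynkin diagram, so g ≅ A_4 ⊕ C_4 (dimension 24 + 36 = 60).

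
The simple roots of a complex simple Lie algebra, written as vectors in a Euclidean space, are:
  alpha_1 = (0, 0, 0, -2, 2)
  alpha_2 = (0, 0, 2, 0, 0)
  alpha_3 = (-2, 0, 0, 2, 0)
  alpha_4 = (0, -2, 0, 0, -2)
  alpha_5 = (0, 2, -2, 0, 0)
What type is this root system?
B_5

Compute the Cartan integers a_ij = 2(alpha_i, alpha_j)/(alpha_j, alpha_j); the resulting 5x5 Cartan matrix is
[[2, 0, -1, -1, 0], [0, 2, 0, 0, -1], [-1, 0, 2, 0, 0], [-1, 0, 0, 2, -1], [0, -2, 0, -1, 2]].
The roots have two lengths (squared-length ratio 2:1); the short ones are alpha_{2}. The associated Dynkin diagram is a chain of 5 nodes with a double edge at one end; the terminal node there is the unique short simple root (B_5), so the type is B_5 (the algebra so(11)).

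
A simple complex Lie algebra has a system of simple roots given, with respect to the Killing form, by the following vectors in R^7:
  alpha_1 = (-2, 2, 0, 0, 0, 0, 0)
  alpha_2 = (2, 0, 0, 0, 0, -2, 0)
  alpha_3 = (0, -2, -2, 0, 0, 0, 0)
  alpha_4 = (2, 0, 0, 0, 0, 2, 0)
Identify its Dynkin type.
D_4

Compute the Cartan integers a_ij = 2(alpha_i, alpha_j)/(alpha_j, alpha_j); the resulting 4x4 Cartan matrix is
[[2, -1, -1, -1], [-1, 2, 0, 0], [-1, 0, 2, 0], [-1, 0, 0, 2]].
All simple roots have the same length, so the diagram is simply laced. The associated Dynkin diagram is a chain of 2 nodes with a fork of two nodes at one end (D_4), so the type is D_4 (the algebra so(8)).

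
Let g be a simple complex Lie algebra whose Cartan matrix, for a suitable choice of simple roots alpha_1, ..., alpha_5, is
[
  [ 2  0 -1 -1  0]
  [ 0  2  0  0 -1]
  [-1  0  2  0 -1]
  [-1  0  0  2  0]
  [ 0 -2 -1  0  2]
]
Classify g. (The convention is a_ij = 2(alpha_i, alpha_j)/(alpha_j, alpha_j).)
B_5

The matrix has rank 5 with 2's on the diagonal. Reading the off-diagonal entries as Dynkin edges (a single edge where a_ij = a_ji = -1; a double or triple edge where a_ij * a_ji = 2 or 3), the diagram is a chain of 5 nodes with a double edge at one end; the terminal node there is the unique short simple root (B_5). One simple-root ordering that puts it in standard form is (alpha_4, alpha_1, alpha_3, alpha_5, alpha_2). So the algebra is type B_5, i.e. so(11).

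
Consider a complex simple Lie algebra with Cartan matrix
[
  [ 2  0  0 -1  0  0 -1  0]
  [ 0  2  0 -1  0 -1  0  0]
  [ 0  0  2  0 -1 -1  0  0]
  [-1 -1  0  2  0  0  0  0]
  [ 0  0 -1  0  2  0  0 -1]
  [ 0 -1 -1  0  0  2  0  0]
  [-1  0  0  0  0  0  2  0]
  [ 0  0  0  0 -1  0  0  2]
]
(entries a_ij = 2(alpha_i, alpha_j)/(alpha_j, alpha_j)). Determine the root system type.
A_8 (sl(9))

The matrix has rank 8 with 2's on the diagonal. Reading the off-diagonal entries as Dynkin edges (a single edge where a_ij = a_ji = -1; a double or triple edge where a_ij * a_ji = 2 or 3), the diagram is a chain of 8 nodes with single edges (A_8). One simple-root ordering that puts it in standard form is (alpha_8, alpha_5, alpha_3, alpha_6, alpha_2, alpha_4, alpha_1, alpha_7). So the algebra is type A_8, i.e. sl(9).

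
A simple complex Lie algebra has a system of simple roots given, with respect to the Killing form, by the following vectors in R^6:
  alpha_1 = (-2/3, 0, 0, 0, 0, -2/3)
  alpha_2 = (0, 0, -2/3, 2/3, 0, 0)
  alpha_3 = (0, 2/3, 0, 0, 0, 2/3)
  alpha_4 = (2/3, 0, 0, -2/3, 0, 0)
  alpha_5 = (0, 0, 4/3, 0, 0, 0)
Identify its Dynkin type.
C_5 (sp(10))

Compute the Cartan integers a_ij = 2(alpha_i, alpha_j)/(alpha_j, alpha_j); the resulting 5x5 Cartan matrix is
[[2, 0, -1, -1, 0], [0, 2, 0, -1, -1], [-1, 0, 2, 0, 0], [-1, -1, 0, 2, 0], [0, -2, 0, 0, 2]].
The roots have two lengths (squared-length ratio 2:1); the short ones are alpha_{1,2,3,4}. The associated Dynkin diagram is a chain of 5 nodes with a double edge at one end; the terminal node there is the unique long simple root (C_5), so the type is C_5 (the algebra sp(10)).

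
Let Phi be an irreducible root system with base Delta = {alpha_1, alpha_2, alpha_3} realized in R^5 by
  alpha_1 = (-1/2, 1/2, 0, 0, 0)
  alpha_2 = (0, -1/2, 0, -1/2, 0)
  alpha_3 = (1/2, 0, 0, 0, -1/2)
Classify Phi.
A_3

Compute the Cartan integers a_ij = 2(alpha_i, alpha_j)/(alpha_j, alpha_j); the resulting 3x3 Cartan matrix is
[[2, -1, -1], [-1, 2, 0], [-1, 0, 2]].
All simple roots have the same length, so the diagram is simply laced. The associated Dynkin diagram is a chain of 3 nodes with single edges (A_3), so the type is A_3 (the algebra sl(4)).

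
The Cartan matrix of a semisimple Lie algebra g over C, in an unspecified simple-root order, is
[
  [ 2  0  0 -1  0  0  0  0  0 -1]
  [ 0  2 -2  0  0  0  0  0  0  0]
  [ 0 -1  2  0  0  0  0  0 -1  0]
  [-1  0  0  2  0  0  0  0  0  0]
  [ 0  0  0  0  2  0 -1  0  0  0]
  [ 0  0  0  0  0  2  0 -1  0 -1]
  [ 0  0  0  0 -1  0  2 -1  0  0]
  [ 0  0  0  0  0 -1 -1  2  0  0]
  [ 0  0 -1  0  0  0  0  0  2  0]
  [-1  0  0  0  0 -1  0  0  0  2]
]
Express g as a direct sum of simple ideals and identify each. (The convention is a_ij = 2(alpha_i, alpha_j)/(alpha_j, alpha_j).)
A7 ⊕ C3

The diagram associated to this matrix has two connected components: the simple roots {alpha_1, alpha_4, alpha_5, alpha_6, alpha_7, alpha_8, alpha_10} form a chain of 7 nodes with single edges (A_7), and {alpha_2, alpha_3, alpha_9} form a chain of 3 nodes with a double edge at one end; the terminal node there is the unique long simple root (C_3). A semisimple Lie algebra decomposes uniquely as the direct sum of simple ideals, one per connected component of its Dynkin diagram, so g ≅ A_7 ⊕ C_3 (dimension 63 + 21 = 84).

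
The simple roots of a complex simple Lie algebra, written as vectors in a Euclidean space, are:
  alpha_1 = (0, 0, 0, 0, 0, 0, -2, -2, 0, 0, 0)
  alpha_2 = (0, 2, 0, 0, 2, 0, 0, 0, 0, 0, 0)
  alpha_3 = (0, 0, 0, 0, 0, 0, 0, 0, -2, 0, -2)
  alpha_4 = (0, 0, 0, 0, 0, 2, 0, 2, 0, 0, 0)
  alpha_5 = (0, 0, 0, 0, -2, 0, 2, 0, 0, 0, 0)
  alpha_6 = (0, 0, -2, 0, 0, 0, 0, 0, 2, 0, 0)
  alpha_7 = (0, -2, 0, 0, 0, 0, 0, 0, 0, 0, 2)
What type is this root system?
A7

Compute the Cartan integers a_ij = 2(alpha_i, alpha_j)/(alpha_j, alpha_j); the resulting 7x7 Cartan matrix is
[[2, 0, 0, -1, -1, 0, 0], [0, 2, 0, 0, -1, 0, -1], [0, 0, 2, 0, 0, -1, -1], [-1, 0, 0, 2, 0, 0, 0], [-1, -1, 0, 0, 2, 0, 0], [0, 0, -1, 0, 0, 2, 0], [0, -1, -1, 0, 0, 0, 2]].
All simple roots have the same length, so the diagram is simply laced. The associated Dynkin diagram is a chain of 7 nodes with single edges (A_7), so the type is A_7 (the algebra sl(8)).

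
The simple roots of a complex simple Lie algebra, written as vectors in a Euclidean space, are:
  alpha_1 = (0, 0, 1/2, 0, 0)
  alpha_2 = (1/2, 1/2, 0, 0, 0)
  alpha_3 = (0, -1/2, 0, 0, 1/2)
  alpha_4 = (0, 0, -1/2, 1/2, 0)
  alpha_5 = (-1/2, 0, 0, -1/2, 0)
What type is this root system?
B_5 (so(11))

Compute the Cartan integers a_ij = 2(alpha_i, alpha_j)/(alpha_j, alpha_j); the resulting 5x5 Cartan matrix is
[[2, 0, 0, -1, 0], [0, 2, -1, 0, -1], [0, -1, 2, 0, 0], [-2, 0, 0, 2, -1], [0, -1, 0, -1, 2]].
The roots have two lengths (squared-length ratio 2:1); the short ones are alpha_{1}. The associated Dynkin diagram is a chain of 5 nodes with a double edge at one end; the terminal node there is the unique short simple root (B_5), so the type is B_5 (the algebra so(11)).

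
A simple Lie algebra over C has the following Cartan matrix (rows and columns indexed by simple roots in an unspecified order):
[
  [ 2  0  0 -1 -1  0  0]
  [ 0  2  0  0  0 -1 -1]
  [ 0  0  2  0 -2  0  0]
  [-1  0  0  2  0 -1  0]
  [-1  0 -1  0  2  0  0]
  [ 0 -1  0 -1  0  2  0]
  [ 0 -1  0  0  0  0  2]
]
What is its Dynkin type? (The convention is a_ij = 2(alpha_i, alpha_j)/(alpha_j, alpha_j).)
C_7 (sp(14))

The matrix has rank 7 with 2's on the diagonal. Reading the off-diagonal entries as Dynkin edges (a single edge where a_ij = a_ji = -1; a double or triple edge where a_ij * a_ji = 2 or 3), the diagram is a chain of 7 nodes with a double edge at one end; the terminal node there is the unique long simple root (C_7). One simple-root ordering that puts it in standard form is (alpha_7, alpha_2, alpha_6, alpha_4, alpha_1, alpha_5, alpha_3). So the algebra is type C_7, i.e. sp(14).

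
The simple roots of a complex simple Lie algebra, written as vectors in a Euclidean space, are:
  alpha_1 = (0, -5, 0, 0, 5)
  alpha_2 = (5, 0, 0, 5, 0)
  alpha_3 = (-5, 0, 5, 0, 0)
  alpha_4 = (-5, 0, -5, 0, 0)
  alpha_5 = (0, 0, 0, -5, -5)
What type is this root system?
Compute the Cartan integers a_ij = 2(alpha_i, alpha_j)/(alpha_j, alpha_j); the resulting 5x5 Cartan matrix is
[[2, 0, 0, 0, -1], [0, 2, -1, -1, -1], [0, -1, 2, 0, 0], [0, -1, 0, 2, 0], [-1, -1, 0, 0, 2]].
All simple roots have the same length, so the diagram is simply laced. The associated Dynkin diagram is a chain of 3 nodes with a fork of two nodes at one end (D_5), so the type is D_5 (the algebra so(10)).

D_5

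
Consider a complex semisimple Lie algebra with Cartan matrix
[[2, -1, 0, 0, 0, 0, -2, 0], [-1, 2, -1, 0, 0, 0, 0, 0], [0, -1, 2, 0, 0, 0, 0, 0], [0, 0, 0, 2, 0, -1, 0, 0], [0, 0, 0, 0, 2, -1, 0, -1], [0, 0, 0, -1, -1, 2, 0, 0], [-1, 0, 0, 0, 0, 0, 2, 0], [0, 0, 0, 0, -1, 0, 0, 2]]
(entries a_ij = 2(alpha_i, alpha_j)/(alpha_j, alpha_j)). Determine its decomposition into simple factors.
A_4 (sl(5)) + B_4 (so(9))

The diagram associated to this matrix has two connected components: the simple roots {alpha_4, alpha_5, alpha_6, alpha_8} form a chain of 4 nodes with single edges (A_4), and {alpha_1, alpha_2, alpha_3, alpha_7} form a chain of 4 nodes with a double edge at one end; the terminal node there is the unique short simple root (B_4). A semisimple Lie algebra decomposes uniquely as the direct sum of simple ideals, one per connected component of its Dynkin diagram, so g ≅ A_4 ⊕ B_4 (dimension 24 + 36 = 60).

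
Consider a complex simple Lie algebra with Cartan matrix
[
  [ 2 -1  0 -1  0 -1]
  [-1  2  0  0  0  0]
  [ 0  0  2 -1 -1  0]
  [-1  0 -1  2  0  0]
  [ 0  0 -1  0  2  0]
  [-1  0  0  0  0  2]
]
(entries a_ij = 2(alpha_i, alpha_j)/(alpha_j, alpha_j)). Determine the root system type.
The matrix has rank 6 with 2's on the diagonal. Reading the off-diagonal entries as Dynkin edges (a single edge where a_ij = a_ji = -1; a double or triple edge where a_ij * a_ji = 2 or 3), the diagram is a chain of 4 nodes with a fork of two nodes at one end (D_6). One simple-root ordering that puts it in standard form is (alpha_5, alpha_3, alpha_4, alpha_1, alpha_6, alpha_2). So the algebra is type D_6, i.e. so(12).

D6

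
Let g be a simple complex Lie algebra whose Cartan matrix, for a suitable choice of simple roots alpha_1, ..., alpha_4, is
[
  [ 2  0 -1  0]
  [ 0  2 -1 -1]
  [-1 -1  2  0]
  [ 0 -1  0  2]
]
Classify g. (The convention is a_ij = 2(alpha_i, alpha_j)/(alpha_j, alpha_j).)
The matrix has rank 4 with 2's on the diagonal. Reading the off-diagonal entries as Dynkin edges (a single edge where a_ij = a_ji = -1; a double or triple edge where a_ij * a_ji = 2 or 3), the diagram is a chain of 4 nodes with single edges (A_4). One simple-root ordering that puts it in standard form is (alpha_4, alpha_2, alpha_3, alpha_1). So the algebra is type A_4, i.e. sl(5).

type A_4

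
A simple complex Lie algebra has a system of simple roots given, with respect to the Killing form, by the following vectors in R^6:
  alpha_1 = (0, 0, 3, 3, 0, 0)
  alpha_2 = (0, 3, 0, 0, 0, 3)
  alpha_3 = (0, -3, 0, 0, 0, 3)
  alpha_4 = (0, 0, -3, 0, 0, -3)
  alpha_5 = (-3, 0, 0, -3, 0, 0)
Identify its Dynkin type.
Compute the Cartan integers a_ij = 2(alpha_i, alpha_j)/(alpha_j, alpha_j); the resulting 5x5 Cartan matrix is
[[2, 0, 0, -1, -1], [0, 2, 0, -1, 0], [0, 0, 2, -1, 0], [-1, -1, -1, 2, 0], [-1, 0, 0, 0, 2]].
All simple roots have the same length, so the diagram is simply laced. The associated Dynkin diagram is a chain of 3 nodes with a fork of two nodes at one end (D_5), so the type is D_5 (the algebra so(10)).

D_5 (so(10))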